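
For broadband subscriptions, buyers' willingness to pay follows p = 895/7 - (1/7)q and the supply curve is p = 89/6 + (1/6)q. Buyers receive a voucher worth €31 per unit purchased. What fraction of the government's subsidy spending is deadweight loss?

DWL / government spending = 651/6049

Pre-subsidy: 895/7 - (1/7)q = 89/6 + (1/6)q gives q* = 4747/13 and p* = 984/13.
With the rebate, buyers effectively pay pb = ps − 31, where ps is the price sellers receive.
On the curves, pb = 895/7 - (1/7)q and ps = 89/6 + (1/6)q; the wedge ps − pb = 31 gives 89/6 + (1/6)q − (895/7 - (1/7)q) = 31, so q' = 6049/13.
Then pb = 895/7 − (1/7)·(6049/13) = 798/13 and ps = 89/6 + (1/6)·(6049/13) = 1201/13.
ΔCS = ½(4747/13 + 6049/13)(984/13 − 798/13) = 1004028/169; ΔPS = ½(4747/13 + 6049/13)(1201/13 − 984/13) = 1171366/169.
Government spending = 31 × 6049/13 = 187519/13.
DWL = ½ × 31 × (6049/13 − 4747/13) = 20181/13; fraction = (20181/13) / (187519/13) = 651/6049.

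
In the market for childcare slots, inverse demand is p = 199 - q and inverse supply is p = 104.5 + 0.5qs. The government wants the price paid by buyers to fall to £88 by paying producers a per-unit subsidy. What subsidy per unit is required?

At a buyer price of 88, quantity demanded is 199 − 1·88 = 111.
Sellers supply 111 only when they receive ps = 104.5 + 0.5·111 = 160.
s = ps − pb = 160 − 88 = 72.

Required subsidy s = £72 per unit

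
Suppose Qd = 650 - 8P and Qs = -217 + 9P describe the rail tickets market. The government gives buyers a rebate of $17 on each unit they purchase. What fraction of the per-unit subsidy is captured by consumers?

Pre-subsidy: 650 - 8P = -217 + 9P gives P* = 51, Q* = 242.
With the rebate, buyers effectively pay Pb = Ps − 17, where Ps is the price sellers receive.
Demand in terms of Ps becomes Qd = 650 − 8(Ps − 17) = 786 - 8Ps. Setting this equal to supply: 786 - 8Ps = -217 + 9Ps, so Ps = 59.
Buyers pay Pb = 59 − 17 = 42; Q' = -217 + 9·59 = 314.
Buyers' price falls by P* − Pb = 51 − 42 = 9; sellers' price rises by Ps − P* = 59 − 51 = 8.
So consumers capture 9/17 = 9/17 of each unit of subsidy.

Consumer share = 9/17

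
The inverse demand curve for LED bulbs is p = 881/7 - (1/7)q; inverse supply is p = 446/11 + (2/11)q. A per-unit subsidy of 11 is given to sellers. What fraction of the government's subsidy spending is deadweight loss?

Pre-subsidy: 881/7 - (1/7)q = 446/11 + (2/11)q gives q* = 262.76 and p* = 88.32.
With the subsidy, sellers receive ps = pb + 11 for each unit, where pb is the price buyers pay.
On the curves, pb = 881/7 - (1/7)q and ps = 446/11 + (2/11)q; the wedge ps − pb = 11 gives 446/11 + (2/11)q − (881/7 - (1/7)q) = 11, so q' = 296.64.
Then pb = 881/7 − (1/7)·296.64 = 83.48 and ps = 446/11 + (2/11)·296.64 = 94.48.
ΔCS = ½(262.76 + 296.64)(88.32 − 83.48) = 1353.748; ΔPS = ½(262.76 + 296.64)(94.48 − 88.32) = 1722.952.
Government spending = 11 × 296.64 = 3263.04.
DWL = ½ × 11 × (296.64 − 262.76) = 186.34; fraction = 186.34 / 3263.04 = 847/14832.

DWL / government spending = 847/14832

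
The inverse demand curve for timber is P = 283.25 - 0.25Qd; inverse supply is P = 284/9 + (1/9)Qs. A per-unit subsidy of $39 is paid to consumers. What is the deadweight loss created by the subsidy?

Pre-subsidy: 283.25 - 0.25Q = 284/9 + (1/9)Q gives Q* = 697 and P* = 109.
With the rebate, buyers effectively pay Pb = Ps − 39, where Ps is the price sellers receive.
On the curves, Pb = 283.25 - 0.25Q and Ps = 284/9 + (1/9)Q; the wedge Ps − Pb = 39 gives 284/9 + (1/9)Q − (283.25 - 0.25Q) = 39, so Q' = 805.
Then Pb = 283.25 − 0.25·805 = 82 and Ps = 284/9 + (1/9)·805 = 121.
The subsidy expands output by 805 − 697 = 108 past the efficient level; on those units the gap between marginal cost and willingness to pay runs from 0 up to 39.
DWL = ½ × 39 × 108 = 2106.

Deadweight loss = $2106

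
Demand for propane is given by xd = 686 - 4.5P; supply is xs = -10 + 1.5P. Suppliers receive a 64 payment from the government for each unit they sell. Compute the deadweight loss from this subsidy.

Deadweight loss = 2304

Pre-subsidy: 686 - 4.5P = -10 + 1.5P gives P* = 116, x* = 164.
With the subsidy, sellers receive Ps = Pb + 64 for each unit, where Pb is the price buyers pay.
Supply in terms of Pb becomes xs = -10 + 1.5(Pb + 64) = 86 + 1.5Pb. Setting this equal to demand: 686 - 4.5Pb = 86 + 1.5Pb, so Pb = 100.
Sellers receive Ps = 100 + 64 = 164; x' = 686 − 4.5·100 = 236.
The subsidy expands output by 236 − 164 = 72 past the efficient level; on those units the gap between marginal cost and willingness to pay runs from 0 up to 64.
DWL = ½ × 64 × 72 = 2304.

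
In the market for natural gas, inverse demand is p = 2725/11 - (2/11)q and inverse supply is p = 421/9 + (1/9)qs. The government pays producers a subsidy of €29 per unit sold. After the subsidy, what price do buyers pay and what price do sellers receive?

Buyers pay €105; sellers receive €134

Pre-subsidy: 2725/11 - (2/11)q = 421/9 + (1/9)q gives q* = 686 and p* = 123.
With the subsidy, sellers receive ps = pb + 29 for each unit, where pb is the price buyers pay.
On the curves, pb = 2725/11 - (2/11)q and ps = 421/9 + (1/9)q; the wedge ps − pb = 29 gives 421/9 + (1/9)q − (2725/11 - (2/11)q) = 29, so q' = 785.
Then pb = 2725/11 − (2/11)·785 = 105 and ps = 421/9 + (1/9)·785 = 134.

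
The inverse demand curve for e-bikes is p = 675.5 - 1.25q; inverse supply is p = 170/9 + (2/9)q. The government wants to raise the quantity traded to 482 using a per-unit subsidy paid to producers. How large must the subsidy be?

At q = 482, from the demand curve buyers pay pb = 675.5 − 1.25·482 = 73; from the supply curve sellers need ps = 170/9 + (2/9)·482 = 126.
The subsidy must fill the gap: s = ps − pb = 126 − 73 = 53.

Required subsidy s = 53 per unit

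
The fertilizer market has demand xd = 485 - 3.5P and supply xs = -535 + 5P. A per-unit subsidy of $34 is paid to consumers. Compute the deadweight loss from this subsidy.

Deadweight loss = $1190

Pre-subsidy: 485 - 3.5P = -535 + 5P gives P* = 120, x* = 65.
With the rebate, buyers effectively pay Pb = Ps − 34, where Ps is the price sellers receive.
Demand in terms of Ps becomes xd = 485 − 3.5(Ps − 34) = 604 - 3.5Ps. Setting this equal to supply: 604 - 3.5Ps = -535 + 5Ps, so Ps = 134.
Buyers pay Pb = 134 − 34 = 100; x' = -535 + 5·134 = 135.
The subsidy expands output by 135 − 65 = 70 past the efficient level; on those units the gap between marginal cost and willingness to pay runs from 0 up to 34.
DWL = ½ × 34 × 70 = 1190.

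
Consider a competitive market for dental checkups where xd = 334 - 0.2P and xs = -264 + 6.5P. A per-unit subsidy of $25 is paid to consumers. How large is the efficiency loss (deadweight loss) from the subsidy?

Pre-subsidy: 334 - 0.2P = -264 + 6.5P gives P* = 5980/67, x* = 21182/67.
With the rebate, buyers effectively pay Pb = Ps − 25, where Ps is the price sellers receive.
Demand in terms of Ps becomes xd = 334 − 0.2(Ps − 25) = 339 - 0.2Ps. Setting this equal to supply: 339 - 0.2Ps = -264 + 6.5Ps, so Ps = 90.
Buyers pay Pb = 90 − 25 = 65; x' = -264 + 6.5·90 = 321.
The subsidy expands output by 321 − 21182/67 = 325/67 past the efficient level; on those units the gap between marginal cost and willingness to pay runs from 0 up to 25.
DWL = ½ × 25 × 325/67 = 8125/134.

Deadweight loss = 8125/134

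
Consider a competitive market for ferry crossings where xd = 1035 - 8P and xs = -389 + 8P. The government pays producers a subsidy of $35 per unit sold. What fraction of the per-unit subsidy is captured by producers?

Pre-subsidy: 1035 - 8P = -389 + 8P gives P* = 89, x* = 323.
With the subsidy, sellers receive Ps = Pb + 35 for each unit, where Pb is the price buyers pay.
Supply in terms of Pb becomes xs = -389 + 8(Pb + 35) = -109 + 8Pb. Setting this equal to demand: 1035 - 8Pb = -109 + 8Pb, so Pb = 71.5.
Sellers receive Ps = 71.5 + 35 = 106.5; x' = 1035 − 8·71.5 = 463.
Buyers' price falls by P* − Pb = 89 − 71.5 = 17.5; sellers' price rises by Ps − P* = 106.5 − 89 = 17.5.
So producers capture 17.5/35 = 0.5 of each unit of subsidy.

Producer share = 0.5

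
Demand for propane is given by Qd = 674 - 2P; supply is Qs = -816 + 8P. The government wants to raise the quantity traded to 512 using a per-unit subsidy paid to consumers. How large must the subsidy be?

At Q = 512, invert demand for the buyer price: Pb = (674 − 512)/2 = 81; invert supply for the seller price: Ps = (512 − (-816))/8 = 166.
The subsidy must fill the gap: s = Ps − Pb = 166 − 81 = 85.

Required subsidy s = 85 per unit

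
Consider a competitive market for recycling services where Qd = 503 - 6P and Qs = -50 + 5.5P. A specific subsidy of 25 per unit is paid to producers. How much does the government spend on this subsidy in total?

Government cost = 164575/23

Pre-subsidy: 503 - 6P = -50 + 5.5P gives P* = 1106/23, Q* = 4933/23.
With the subsidy, sellers receive Ps = Pb + 25 for each unit, where Pb is the price buyers pay.
Supply in terms of Pb becomes Qs = -50 + 5.5(Pb + 25) = 87.5 + 5.5Pb. Setting this equal to demand: 503 - 6Pb = 87.5 + 5.5Pb, so Pb = 831/23.
Sellers receive Ps = 831/23 + 25 = 1406/23; Q' = 503 − 6·(831/23) = 6583/23.
Government outlay = subsidy × quantity = 25 × 6583/23 = 164575/23.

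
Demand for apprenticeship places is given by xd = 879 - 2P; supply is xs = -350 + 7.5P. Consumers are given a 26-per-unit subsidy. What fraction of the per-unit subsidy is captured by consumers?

Pre-subsidy: 879 - 2P = -350 + 7.5P gives P* = 2458/19, x* = 11785/19.
With the rebate, buyers effectively pay Pb = Ps − 26, where Ps is the price sellers receive.
Demand in terms of Ps becomes xd = 879 − 2(Ps − 26) = 931 - 2Ps. Setting this equal to supply: 931 - 2Ps = -350 + 7.5Ps, so Ps = 2562/19.
Buyers pay Pb = 2562/19 − 26 = 2068/19; x' = -350 + 7.5·(2562/19) = 12565/19.
Buyers' price falls by P* − Pb = 2458/19 − 2068/19 = 390/19; sellers' price rises by Ps − P* = 2562/19 − 2458/19 = 104/19.
So consumers capture (390/19)/26 = 15/19 of each unit of subsidy.

Consumer share = 15/19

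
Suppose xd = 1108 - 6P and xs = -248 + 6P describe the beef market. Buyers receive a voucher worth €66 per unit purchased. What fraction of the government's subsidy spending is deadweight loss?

DWL / government spending = 99/628

Pre-subsidy: 1108 - 6P = -248 + 6P gives P* = 113, x* = 430.
With the rebate, buyers effectively pay Pb = Ps − 66, where Ps is the price sellers receive.
Demand in terms of Ps becomes xd = 1108 − 6(Ps − 66) = 1504 - 6Ps. Setting this equal to supply: 1504 - 6Ps = -248 + 6Ps, so Ps = 146.
Buyers pay Pb = 146 − 66 = 80; x' = -248 + 6·146 = 628.
ΔCS = ½(430 + 628)(113 − 80) = 17457; ΔPS = ½(430 + 628)(146 − 113) = 17457.
Government spending = 66 × 628 = 41448.
DWL = ½ × 66 × (628 − 430) = 6534; fraction = 6534 / 41448 = 99/628.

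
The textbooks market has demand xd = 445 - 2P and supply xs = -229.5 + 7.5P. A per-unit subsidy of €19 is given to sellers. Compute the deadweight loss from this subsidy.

Deadweight loss = €285

Pre-subsidy: 445 - 2P = -229.5 + 7.5P gives P* = 71, x* = 303.
With the subsidy, sellers receive Ps = Pb + 19 for each unit, where Pb is the price buyers pay.
Supply in terms of Pb becomes xs = -229.5 + 7.5(Pb + 19) = -87 + 7.5Pb. Setting this equal to demand: 445 - 2Pb = -87 + 7.5Pb, so Pb = 56.
Sellers receive Ps = 56 + 19 = 75; x' = 445 − 2·56 = 333.
The subsidy expands output by 333 − 303 = 30 past the efficient level; on those units the gap between marginal cost and willingness to pay runs from 0 up to 19.
DWL = ½ × 19 × 30 = 285.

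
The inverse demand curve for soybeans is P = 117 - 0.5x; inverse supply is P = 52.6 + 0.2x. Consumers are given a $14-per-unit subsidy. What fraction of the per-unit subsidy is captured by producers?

Pre-subsidy: 117 - 0.5x = 52.6 + 0.2x gives x* = 92 and P* = 71.
With the rebate, buyers effectively pay Pb = Ps − 14, where Ps is the price sellers receive.
On the curves, Pb = 117 - 0.5x and Ps = 52.6 + 0.2x; the wedge Ps − Pb = 14 gives 52.6 + 0.2x − (117 - 0.5x) = 14, so x' = 112.
Then Pb = 117 − 0.5·112 = 61 and Ps = 52.6 + 0.2·112 = 75.
Buyers' price falls by P* − Pb = 71 − 61 = 10; sellers' price rises by Ps − P* = 75 − 71 = 4.
So producers capture 4/14 = 2/7 of each unit of subsidy.

Producer share = 2/7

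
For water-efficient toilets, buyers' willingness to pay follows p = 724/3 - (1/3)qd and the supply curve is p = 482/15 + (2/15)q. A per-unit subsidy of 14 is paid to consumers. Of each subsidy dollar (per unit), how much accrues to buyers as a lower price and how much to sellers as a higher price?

Buyers gain 10 per unit; sellers gain 4 per unit

Pre-subsidy: 724/3 - (1/3)q = 482/15 + (2/15)q gives q* = 3138/7 and p* = 1930/21.
With the rebate, buyers effectively pay pb = ps − 14, where ps is the price sellers receive.
On the curves, pb = 724/3 - (1/3)q and ps = 482/15 + (2/15)q; the wedge ps − pb = 14 gives 482/15 + (2/15)q − (724/3 - (1/3)q) = 14, so q' = 3348/7.
Then pb = 724/3 − (1/3)·(3348/7) = 1720/21 and ps = 482/15 + (2/15)·(3348/7) = 2014/21.
Buyers' price falls by p* − pb = 1930/21 − 1720/21 = 10; sellers' price rises by ps − p* = 2014/21 − 1930/21 = 4.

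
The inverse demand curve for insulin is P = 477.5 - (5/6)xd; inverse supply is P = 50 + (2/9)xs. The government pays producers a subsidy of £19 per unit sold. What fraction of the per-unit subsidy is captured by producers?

Producer share = 4/19

Pre-subsidy: 477.5 - (5/6)x = 50 + (2/9)x gives x* = 405 and P* = 140.
With the subsidy, sellers receive Ps = Pb + 19 for each unit, where Pb is the price buyers pay.
On the curves, Pb = 477.5 - (5/6)x and Ps = 50 + (2/9)x; the wedge Ps − Pb = 19 gives 50 + (2/9)x − (477.5 - (5/6)x) = 19, so x' = 423.
Then Pb = 477.5 − (5/6)·423 = 125 and Ps = 50 + (2/9)·423 = 144.
Buyers' price falls by P* − Pb = 140 − 125 = 15; sellers' price rises by Ps − P* = 144 − 140 = 4.
So producers capture 4/19 = 4/19 of each unit of subsidy.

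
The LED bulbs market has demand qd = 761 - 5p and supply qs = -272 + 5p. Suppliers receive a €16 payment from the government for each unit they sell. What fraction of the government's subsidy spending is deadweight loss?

DWL / government spending = 40/569

Pre-subsidy: 761 - 5p = -272 + 5p gives p* = 103.3, q* = 244.5.
With the subsidy, sellers receive ps = pb + 16 for each unit, where pb is the price buyers pay.
Supply in terms of pb becomes qs = -272 + 5(pb + 16) = -192 + 5pb. Setting this equal to demand: 761 - 5pb = -192 + 5pb, so pb = 95.3.
Sellers receive ps = 95.3 + 16 = 111.3; q' = 761 − 5·95.3 = 284.5.
ΔCS = ½(244.5 + 284.5)(103.3 − 95.3) = 2116; ΔPS = ½(244.5 + 284.5)(111.3 − 103.3) = 2116.
Government spending = 16 × 284.5 = 4552.
DWL = ½ × 16 × (284.5 − 244.5) = 320; fraction = 320 / 4552 = 40/569.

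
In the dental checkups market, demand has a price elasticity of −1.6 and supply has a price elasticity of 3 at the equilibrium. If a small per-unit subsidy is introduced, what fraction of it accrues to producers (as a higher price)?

Producer share = 8/23

For a small subsidy around the equilibrium, the benefit split depends on the relative slopes, which at a point are proportional to the elasticities.
Buyer share = εs/(εs + |εd|) = 3/(3 + 1.6) = 15/23; seller share = |εd|/(εs + |εd|) = 8/23.
So producers capture 8/23 of the subsidy.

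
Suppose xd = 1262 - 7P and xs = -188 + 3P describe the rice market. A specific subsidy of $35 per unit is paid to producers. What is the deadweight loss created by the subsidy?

Pre-subsidy: 1262 - 7P = -188 + 3P gives P* = 145, x* = 247.
With the subsidy, sellers receive Ps = Pb + 35 for each unit, where Pb is the price buyers pay.
Supply in terms of Pb becomes xs = -188 + 3(Pb + 35) = -83 + 3Pb. Setting this equal to demand: 1262 - 7Pb = -83 + 3Pb, so Pb = 134.5.
Sellers receive Ps = 134.5 + 35 = 169.5; x' = 1262 − 7·134.5 = 320.5.
The subsidy expands output by 320.5 − 247 = 73.5 past the efficient level; on those units the gap between marginal cost and willingness to pay runs from 0 up to 35.
DWL = ½ × 35 × 73.5 = 1286.25.

Deadweight loss = $1286.25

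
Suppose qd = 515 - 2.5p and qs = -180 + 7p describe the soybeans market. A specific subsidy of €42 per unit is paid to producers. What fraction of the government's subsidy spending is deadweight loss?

Pre-subsidy: 515 - 2.5p = -180 + 7p gives p* = 1390/19, q* = 6310/19.
With the subsidy, sellers receive ps = pb + 42 for each unit, where pb is the price buyers pay.
Supply in terms of pb becomes qs = -180 + 7(pb + 42) = 114 + 7pb. Setting this equal to demand: 515 - 2.5pb = 114 + 7pb, so pb = 802/19.
Sellers receive ps = 802/19 + 42 = 1600/19; q' = 515 − 2.5·(802/19) = 7780/19.
ΔCS = ½(6310/19 + 7780/19)(1390/19 − 802/19) = 4142460/361; ΔPS = ½(6310/19 + 7780/19)(1600/19 − 1390/19) = 1479450/361.
Government spending = 42 × 7780/19 = 326760/19.
DWL = ½ × 42 × (7780/19 − 6310/19) = 30870/19; fraction = (30870/19) / (326760/19) = 147/1556.

DWL / government spending = 147/1556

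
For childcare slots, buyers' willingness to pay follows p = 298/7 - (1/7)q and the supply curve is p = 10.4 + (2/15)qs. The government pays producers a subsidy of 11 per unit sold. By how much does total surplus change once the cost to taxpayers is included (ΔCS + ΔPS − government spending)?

Pre-subsidy: 298/7 - (1/7)q = 10.4 + (2/15)q gives q* = 3378/29 and p* = 752/29.
With the subsidy, sellers receive ps = pb + 11 for each unit, where pb is the price buyers pay.
On the curves, pb = 298/7 - (1/7)q and ps = 10.4 + (2/15)q; the wedge ps − pb = 11 gives 10.4 + (2/15)q − (298/7 - (1/7)q) = 11, so q' = 4533/29.
Then pb = 298/7 − (1/7)·(4533/29) = 587/29 and ps = 10.4 + (2/15)·(4533/29) = 906/29.
ΔCS = ½(3378/29 + 4533/29)(752/29 − 587/29) = 1305315/1682; ΔPS = ½(3378/29 + 4533/29)(906/29 − 752/29) = 609147/841.
Government spending = 11 × 4533/29 = 49863/29.
Net change = 1305315/1682 + 609147/841 − 49863/29 = -12705/58. The loss equals the DWL triangle ½·11·1155/29.

Net change in total surplus = -12705/58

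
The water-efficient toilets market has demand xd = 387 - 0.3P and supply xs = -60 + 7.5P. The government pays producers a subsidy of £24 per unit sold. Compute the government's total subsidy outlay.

Government cost = 117540/13

Pre-subsidy: 387 - 0.3P = -60 + 7.5P gives P* = 745/13, x* = 9615/26.
With the subsidy, sellers receive Ps = Pb + 24 for each unit, where Pb is the price buyers pay.
Supply in terms of Pb becomes xs = -60 + 7.5(Pb + 24) = 120 + 7.5Pb. Setting this equal to demand: 387 - 0.3Pb = 120 + 7.5Pb, so Pb = 445/13.
Sellers receive Ps = 445/13 + 24 = 757/13; x' = 387 − 0.3·(445/13) = 9795/26.
Government outlay = subsidy × quantity = 24 × 9795/26 = 117540/13.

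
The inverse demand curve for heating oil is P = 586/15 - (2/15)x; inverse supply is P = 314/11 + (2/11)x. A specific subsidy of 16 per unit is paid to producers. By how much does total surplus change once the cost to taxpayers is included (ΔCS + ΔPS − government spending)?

Pre-subsidy: 586/15 - (2/15)x = 314/11 + (2/11)x gives x* = 434/13 and P* = 450/13.
With the subsidy, sellers receive Ps = Pb + 16 for each unit, where Pb is the price buyers pay.
On the curves, Pb = 586/15 - (2/15)x and Ps = 314/11 + (2/11)x; the wedge Ps − Pb = 16 gives 314/11 + (2/11)x − (586/15 - (2/15)x) = 16, so x' = 1094/13.
Then Pb = 586/15 − (2/15)·(1094/13) = 362/13 and Ps = 314/11 + (2/11)·(1094/13) = 570/13.
ΔCS = ½(434/13 + 1094/13)(450/13 − 362/13) = 67232/169; ΔPS = ½(434/13 + 1094/13)(570/13 − 450/13) = 91680/169.
Government spending = 16 × 1094/13 = 17504/13.
Net change = 67232/169 + 91680/169 − 17504/13 = -5280/13. The loss equals the DWL triangle ½·16·660/13.

Net change in total surplus = -5280/13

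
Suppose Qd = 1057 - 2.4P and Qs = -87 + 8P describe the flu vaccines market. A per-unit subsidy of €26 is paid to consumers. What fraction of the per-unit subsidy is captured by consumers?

Consumer share = 10/13

Pre-subsidy: 1057 - 2.4P = -87 + 8P gives P* = 110, Q* = 793.
With the rebate, buyers effectively pay Pb = Ps − 26, where Ps is the price sellers receive.
Demand in terms of Ps becomes Qd = 1057 − 2.4(Ps − 26) = 1119.4 - 2.4Ps. Setting this equal to supply: 1119.4 - 2.4Ps = -87 + 8Ps, so Ps = 116.
Buyers pay Pb = 116 − 26 = 90; Q' = -87 + 8·116 = 841.
Buyers' price falls by P* − Pb = 110 − 90 = 20; sellers' price rises by Ps − P* = 116 − 110 = 6.
So consumers capture 20/26 = 10/13 of each unit of subsidy.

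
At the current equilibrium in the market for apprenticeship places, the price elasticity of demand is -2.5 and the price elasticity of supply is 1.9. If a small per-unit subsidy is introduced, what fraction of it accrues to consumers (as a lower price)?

For a small subsidy around the equilibrium, the benefit split depends on the relative slopes, which at a point are proportional to the elasticities.
Buyer share = εs/(εs + |εd|) = 1.9/(1.9 + 2.5) = 19/44; seller share = |εd|/(εs + |εd|) = 25/44.

Consumer share = 19/44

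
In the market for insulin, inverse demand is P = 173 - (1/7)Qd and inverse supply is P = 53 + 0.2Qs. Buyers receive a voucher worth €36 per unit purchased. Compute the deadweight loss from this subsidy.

Deadweight loss = €1890

Pre-subsidy: 173 - (1/7)Q = 53 + 0.2Q gives Q* = 350 and P* = 123.
With the rebate, buyers effectively pay Pb = Ps − 36, where Ps is the price sellers receive.
On the curves, Pb = 173 - (1/7)Q and Ps = 53 + 0.2Q; the wedge Ps − Pb = 36 gives 53 + 0.2Q − (173 - (1/7)Q) = 36, so Q' = 455.
Then Pb = 173 − (1/7)·455 = 108 and Ps = 53 + 0.2·455 = 144.
The subsidy expands output by 455 − 350 = 105 past the efficient level; on those units the gap between marginal cost and willingness to pay runs from 0 up to 36.
DWL = ½ × 36 × 105 = 1890.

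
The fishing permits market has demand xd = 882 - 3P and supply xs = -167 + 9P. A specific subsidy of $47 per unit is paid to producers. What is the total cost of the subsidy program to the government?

Pre-subsidy: 882 - 3P = -167 + 9P gives P* = 1049/12, x* = 619.75.
With the subsidy, sellers receive Ps = Pb + 47 for each unit, where Pb is the price buyers pay.
Supply in terms of Pb becomes xs = -167 + 9(Pb + 47) = 256 + 9Pb. Setting this equal to demand: 882 - 3Pb = 256 + 9Pb, so Pb = 313/6.
Sellers receive Ps = 313/6 + 47 = 595/6; x' = 882 − 3·(313/6) = 725.5.
Government outlay = subsidy × quantity = 47 × 725.5 = 34098.5.

Government cost = $34098.5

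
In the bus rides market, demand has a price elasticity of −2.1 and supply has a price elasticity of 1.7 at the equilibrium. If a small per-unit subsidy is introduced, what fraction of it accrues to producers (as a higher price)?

For a small subsidy around the equilibrium, the benefit split depends on the relative slopes, which at a point are proportional to the elasticities.
Buyer share = εs/(εs + |εd|) = 1.7/(1.7 + 2.1) = 17/38; seller share = |εd|/(εs + |εd|) = 21/38.
So producers capture 21/38 of the subsidy.

Producer share = 21/38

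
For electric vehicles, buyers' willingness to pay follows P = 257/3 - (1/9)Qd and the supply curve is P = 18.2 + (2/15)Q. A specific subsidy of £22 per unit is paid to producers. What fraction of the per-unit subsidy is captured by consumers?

Pre-subsidy: 257/3 - (1/9)Q = 18.2 + (2/15)Q gives Q* = 276 and P* = 55.
With the subsidy, sellers receive Ps = Pb + 22 for each unit, where Pb is the price buyers pay.
On the curves, Pb = 257/3 - (1/9)Q and Ps = 18.2 + (2/15)Q; the wedge Ps − Pb = 22 gives 18.2 + (2/15)Q − (257/3 - (1/9)Q) = 22, so Q' = 366.
Then Pb = 257/3 − (1/9)·366 = 45 and Ps = 18.2 + (2/15)·366 = 67.
Buyers' price falls by P* − Pb = 55 − 45 = 10; sellers' price rises by Ps − P* = 67 − 55 = 12.
So consumers capture 10/22 = 5/11 of each unit of subsidy.

Consumer share = 5/11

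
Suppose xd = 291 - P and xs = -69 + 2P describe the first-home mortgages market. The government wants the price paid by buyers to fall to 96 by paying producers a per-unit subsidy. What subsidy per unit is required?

Required subsidy s = 36 per unit

At a buyer price of 96, quantity demanded is 291 − 1·96 = 195.
Sellers supply 195 only when they receive Ps with -69 + 2·Ps = 195, i.e. Ps = 132.
s = Ps − Pb = 132 − 96 = 36.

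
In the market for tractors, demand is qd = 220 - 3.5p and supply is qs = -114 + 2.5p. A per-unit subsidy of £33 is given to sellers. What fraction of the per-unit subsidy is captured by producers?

Producer share = 7/12

Pre-subsidy: 220 - 3.5p = -114 + 2.5p gives p* = 167/3, q* = 151/6.
With the subsidy, sellers receive ps = pb + 33 for each unit, where pb is the price buyers pay.
Supply in terms of pb becomes qs = -114 + 2.5(pb + 33) = -31.5 + 2.5pb. Setting this equal to demand: 220 - 3.5pb = -31.5 + 2.5pb, so pb = 503/12.
Sellers receive ps = 503/12 + 33 = 899/12; q' = 220 − 3.5·(503/12) = 1759/24.
Buyers' price falls by p* − pb = 167/3 − 503/12 = 13.75; sellers' price rises by ps − p* = 899/12 − 167/3 = 19.25.
So producers capture 19.25/33 = 7/12 of each unit of subsidy.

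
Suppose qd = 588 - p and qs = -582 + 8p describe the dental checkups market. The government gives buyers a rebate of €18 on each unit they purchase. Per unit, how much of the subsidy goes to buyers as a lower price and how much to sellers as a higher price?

Pre-subsidy: 588 - p = -582 + 8p gives p* = 130, q* = 458.
With the rebate, buyers effectively pay pb = ps − 18, where ps is the price sellers receive.
Demand in terms of ps becomes qd = 588 − 1(ps − 18) = 606 - ps. Setting this equal to supply: 606 - ps = -582 + 8ps, so ps = 132.
Buyers pay pb = 132 − 18 = 114; q' = -582 + 8·132 = 474.
Buyers' price falls by p* − pb = 130 − 114 = 16; sellers' price rises by ps − p* = 132 − 130 = 2.

Buyers gain €16 per unit; sellers gain €2 per unit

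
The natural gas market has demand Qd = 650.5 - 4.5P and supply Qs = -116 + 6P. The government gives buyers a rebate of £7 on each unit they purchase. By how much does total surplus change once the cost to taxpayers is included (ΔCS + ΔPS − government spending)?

Pre-subsidy: 650.5 - 4.5P = -116 + 6P gives P* = 73, Q* = 322.
With the rebate, buyers effectively pay Pb = Ps − 7, where Ps is the price sellers receive.
Demand in terms of Ps becomes Qd = 650.5 − 4.5(Ps − 7) = 682 - 4.5Ps. Setting this equal to supply: 682 - 4.5Ps = -116 + 6Ps, so Ps = 76.
Buyers pay Pb = 76 − 7 = 69; Q' = -116 + 6·76 = 340.
ΔCS = ½(322 + 340)(73 − 69) = 1324; ΔPS = ½(322 + 340)(76 − 73) = 993.
Government spending = 7 × 340 = 2380.
Net change = 1324 + 993 − 2380 = -63. The loss equals the DWL triangle ½·7·18.

Net change in total surplus = -£63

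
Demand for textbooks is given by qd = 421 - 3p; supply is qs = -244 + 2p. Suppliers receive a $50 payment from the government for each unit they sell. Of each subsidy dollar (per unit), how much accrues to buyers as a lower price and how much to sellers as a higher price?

Buyers gain $20 per unit; sellers gain $30 per unit

Pre-subsidy: 421 - 3p = -244 + 2p gives p* = 133, q* = 22.
With the subsidy, sellers receive ps = pb + 50 for each unit, where pb is the price buyers pay.
Supply in terms of pb becomes qs = -244 + 2(pb + 50) = -144 + 2pb. Setting this equal to demand: 421 - 3pb = -144 + 2pb, so pb = 113.
Sellers receive ps = 113 + 50 = 163; q' = 421 − 3·113 = 82.
Buyers' price falls by p* − pb = 133 − 113 = 20; sellers' price rises by ps − p* = 163 − 133 = 30.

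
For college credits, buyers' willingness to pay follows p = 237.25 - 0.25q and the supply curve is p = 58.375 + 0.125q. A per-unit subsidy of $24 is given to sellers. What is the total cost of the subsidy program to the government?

Government cost = $12984

Pre-subsidy: 237.25 - 0.25q = 58.375 + 0.125q gives q* = 477 and p* = 118.
With the subsidy, sellers receive ps = pb + 24 for each unit, where pb is the price buyers pay.
On the curves, pb = 237.25 - 0.25q and ps = 58.375 + 0.125q; the wedge ps − pb = 24 gives 58.375 + 0.125q − (237.25 - 0.25q) = 24, so q' = 541.
Then pb = 237.25 − 0.25·541 = 102 and ps = 58.375 + 0.125·541 = 126.
Government outlay = subsidy × quantity = 24 × 541 = 12984.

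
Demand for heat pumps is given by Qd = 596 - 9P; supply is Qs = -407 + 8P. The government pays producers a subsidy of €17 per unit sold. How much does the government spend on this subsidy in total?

Pre-subsidy: 596 - 9P = -407 + 8P gives P* = 59, Q* = 65.
With the subsidy, sellers receive Ps = Pb + 17 for each unit, where Pb is the price buyers pay.
Supply in terms of Pb becomes Qs = -407 + 8(Pb + 17) = -271 + 8Pb. Setting this equal to demand: 596 - 9Pb = -271 + 8Pb, so Pb = 51.
Sellers receive Ps = 51 + 17 = 68; Q' = 596 − 9·51 = 137.
Government outlay = subsidy × quantity = 17 × 137 = 2329.

Government cost = €2329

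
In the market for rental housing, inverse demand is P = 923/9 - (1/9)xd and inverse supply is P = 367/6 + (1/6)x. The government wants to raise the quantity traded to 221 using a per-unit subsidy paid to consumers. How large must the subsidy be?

Required subsidy s = 20 per unit

At x = 221, from the demand curve buyers pay Pb = 923/9 − (1/9)·221 = 78; from the supply curve sellers need Ps = 367/6 + (1/6)·221 = 98.
The subsidy must fill the gap: s = Ps − Pb = 98 − 78 = 20.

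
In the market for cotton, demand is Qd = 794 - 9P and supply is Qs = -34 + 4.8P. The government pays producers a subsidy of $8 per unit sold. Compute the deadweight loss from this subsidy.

Deadweight loss = 2304/23

Pre-subsidy: 794 - 9P = -34 + 4.8P gives P* = 60, Q* = 254.
With the subsidy, sellers receive Ps = Pb + 8 for each unit, where Pb is the price buyers pay.
Supply in terms of Pb becomes Qs = -34 + 4.8(Pb + 8) = 4.4 + 4.8Pb. Setting this equal to demand: 794 - 9Pb = 4.4 + 4.8Pb, so Pb = 1316/23.
Sellers receive Ps = 1316/23 + 8 = 1500/23; Q' = 794 − 9·(1316/23) = 6418/23.
The subsidy expands output by 6418/23 − 254 = 576/23 past the efficient level; on those units the gap between marginal cost and willingness to pay runs from 0 up to 8.
DWL = ½ × 8 × 576/23 = 2304/23.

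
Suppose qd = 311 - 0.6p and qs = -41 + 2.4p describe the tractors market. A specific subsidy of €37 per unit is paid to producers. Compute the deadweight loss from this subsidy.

Deadweight loss = €328.56

Pre-subsidy: 311 - 0.6p = -41 + 2.4p gives p* = 352/3, q* = 240.6.
With the subsidy, sellers receive ps = pb + 37 for each unit, where pb is the price buyers pay.
Supply in terms of pb becomes qs = -41 + 2.4(pb + 37) = 47.8 + 2.4pb. Setting this equal to demand: 311 - 0.6pb = 47.8 + 2.4pb, so pb = 1316/15.
Sellers receive ps = 1316/15 + 37 = 1871/15; q' = 311 − 0.6·(1316/15) = 258.36.
The subsidy expands output by 258.36 − 240.6 = 17.76 past the efficient level; on those units the gap between marginal cost and willingness to pay runs from 0 up to 37.
DWL = ½ × 37 × 17.76 = 328.56.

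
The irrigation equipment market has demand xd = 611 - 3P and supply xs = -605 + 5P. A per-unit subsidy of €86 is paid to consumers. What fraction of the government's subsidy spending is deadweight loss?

Pre-subsidy: 611 - 3P = -605 + 5P gives P* = 152, x* = 155.
With the rebate, buyers effectively pay Pb = Ps − 86, where Ps is the price sellers receive.
Demand in terms of Ps becomes xd = 611 − 3(Ps − 86) = 869 - 3Ps. Setting this equal to supply: 869 - 3Ps = -605 + 5Ps, so Ps = 184.25.
Buyers pay Pb = 184.25 − 86 = 98.25; x' = -605 + 5·184.25 = 316.25.
ΔCS = ½(155 + 316.25)(152 − 98.25) = 12664.84375; ΔPS = ½(155 + 316.25)(184.25 − 152) = 7598.90625.
Government spending = 86 × 316.25 = 27197.5.
DWL = ½ × 86 × (316.25 − 155) = 6933.75; fraction = 6933.75 / 27197.5 = 129/506.

DWL / government spending = 129/506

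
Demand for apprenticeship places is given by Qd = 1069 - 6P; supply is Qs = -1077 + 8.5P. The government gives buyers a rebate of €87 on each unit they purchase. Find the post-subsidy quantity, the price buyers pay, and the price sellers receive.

Q' = 487; buyers pay €97; sellers receive €184

Pre-subsidy: 1069 - 6P = -1077 + 8.5P gives P* = 148, Q* = 181.
With the rebate, buyers effectively pay Pb = Ps − 87, where Ps is the price sellers receive.
Demand in terms of Ps becomes Qd = 1069 − 6(Ps − 87) = 1591 - 6Ps. Setting this equal to supply: 1591 - 6Ps = -1077 + 8.5Ps, so Ps = 184.
Buyers pay Pb = 184 − 87 = 97; Q' = -1077 + 8.5·184 = 487.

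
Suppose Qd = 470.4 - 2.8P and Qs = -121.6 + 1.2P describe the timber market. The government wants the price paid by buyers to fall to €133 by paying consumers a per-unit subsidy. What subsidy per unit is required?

Required subsidy s = €50 per unit

At a buyer price of 133, quantity demanded is 470.4 − 2.8·133 = 98.
Sellers supply 98 only when they receive Ps with -121.6 + 1.2·Ps = 98, i.e. Ps = 183.
s = Ps − Pb = 183 − 133 = 50.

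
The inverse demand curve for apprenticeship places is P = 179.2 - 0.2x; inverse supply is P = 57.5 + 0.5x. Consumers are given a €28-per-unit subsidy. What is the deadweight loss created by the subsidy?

Pre-subsidy: 179.2 - 0.2x = 57.5 + 0.5x gives x* = 1217/7 and P* = 1011/7.
With the rebate, buyers effectively pay Pb = Ps − 28, where Ps is the price sellers receive.
On the curves, Pb = 179.2 - 0.2x and Ps = 57.5 + 0.5x; the wedge Ps − Pb = 28 gives 57.5 + 0.5x − (179.2 - 0.2x) = 28, so x' = 1497/7.
Then Pb = 179.2 − 0.2·(1497/7) = 955/7 and Ps = 57.5 + 0.5·(1497/7) = 1151/7.
The subsidy expands output by 1497/7 − 1217/7 = 40 past the efficient level; on those units the gap between marginal cost and willingness to pay runs from 0 up to 28.
DWL = ½ × 28 × 40 = 560.

Deadweight loss = €560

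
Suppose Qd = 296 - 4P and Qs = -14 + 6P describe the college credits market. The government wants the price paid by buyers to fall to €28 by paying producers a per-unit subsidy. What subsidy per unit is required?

Required subsidy s = €5 per unit

At a buyer price of 28, quantity demanded is 296 − 4·28 = 184.
Sellers supply 184 only when they receive Ps with -14 + 6·Ps = 184, i.e. Ps = 33.
s = Ps − Pb = 33 − 28 = 5.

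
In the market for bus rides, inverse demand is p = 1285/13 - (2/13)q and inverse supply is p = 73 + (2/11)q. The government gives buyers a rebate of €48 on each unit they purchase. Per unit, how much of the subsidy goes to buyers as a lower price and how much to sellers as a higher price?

Pre-subsidy: 1285/13 - (2/13)q = 73 + (2/11)q gives q* = 77 and p* = 87.
With the rebate, buyers effectively pay pb = ps − 48, where ps is the price sellers receive.
On the curves, pb = 1285/13 - (2/13)q and ps = 73 + (2/11)q; the wedge ps − pb = 48 gives 73 + (2/11)q − (1285/13 - (2/13)q) = 48, so q' = 220.
Then pb = 1285/13 − (2/13)·220 = 65 and ps = 73 + (2/11)·220 = 113.
Buyers' price falls by p* − pb = 87 − 65 = 22; sellers' price rises by ps − p* = 113 − 87 = 26.

Buyers gain €22 per unit; sellers gain €26 per unit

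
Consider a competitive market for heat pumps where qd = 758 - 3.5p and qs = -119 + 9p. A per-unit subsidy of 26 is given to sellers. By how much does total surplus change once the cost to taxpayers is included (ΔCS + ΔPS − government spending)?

Net change in total surplus = -851.76

Pre-subsidy: 758 - 3.5p = -119 + 9p gives p* = 70.16, q* = 512.44.
With the subsidy, sellers receive ps = pb + 26 for each unit, where pb is the price buyers pay.
Supply in terms of pb becomes qs = -119 + 9(pb + 26) = 115 + 9pb. Setting this equal to demand: 758 - 3.5pb = 115 + 9pb, so pb = 51.44.
Sellers receive ps = 51.44 + 26 = 77.44; q' = 758 − 3.5·51.44 = 577.96.
ΔCS = ½(512.44 + 577.96)(70.16 − 51.44) = 10206.144; ΔPS = ½(512.44 + 577.96)(77.44 − 70.16) = 3969.056.
Government spending = 26 × 577.96 = 15026.96.
Net change = 10206.144 + 3969.056 − 15026.96 = -851.76. The loss equals the DWL triangle ½·26·65.52.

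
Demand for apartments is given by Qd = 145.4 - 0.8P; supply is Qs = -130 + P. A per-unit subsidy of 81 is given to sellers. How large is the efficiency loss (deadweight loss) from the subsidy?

Deadweight loss = 1458

Pre-subsidy: 145.4 - 0.8P = -130 + P gives P* = 153, Q* = 23.
With the subsidy, sellers receive Ps = Pb + 81 for each unit, where Pb is the price buyers pay.
Supply in terms of Pb becomes Qs = -130 + 1(Pb + 81) = -49 + Pb. Setting this equal to demand: 145.4 - 0.8Pb = -49 + Pb, so Pb = 108.
Sellers receive Ps = 108 + 81 = 189; Q' = 145.4 − 0.8·108 = 59.
The subsidy expands output by 59 − 23 = 36 past the efficient level; on those units the gap between marginal cost and willingness to pay runs from 0 up to 81.
DWL = ½ × 81 × 36 = 1458.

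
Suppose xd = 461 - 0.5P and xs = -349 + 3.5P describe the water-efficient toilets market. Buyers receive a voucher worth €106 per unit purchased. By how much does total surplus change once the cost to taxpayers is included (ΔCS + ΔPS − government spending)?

Net change in total surplus = -€2457.875

Pre-subsidy: 461 - 0.5P = -349 + 3.5P gives P* = 202.5, x* = 359.75.
With the rebate, buyers effectively pay Pb = Ps − 106, where Ps is the price sellers receive.
Demand in terms of Ps becomes xd = 461 − 0.5(Ps − 106) = 514 - 0.5Ps. Setting this equal to supply: 514 - 0.5Ps = -349 + 3.5Ps, so Ps = 215.75.
Buyers pay Pb = 215.75 − 106 = 109.75; x' = -349 + 3.5·215.75 = 406.125.
ΔCS = ½(359.75 + 406.125)(202.5 − 109.75) = 35517.453125; ΔPS = ½(359.75 + 406.125)(215.75 − 202.5) = 5073.921875.
Government spending = 106 × 406.125 = 43049.25.
Net change = 35517.453125 + 5073.921875 − 43049.25 = -2457.875. The loss equals the DWL triangle ½·106·46.375.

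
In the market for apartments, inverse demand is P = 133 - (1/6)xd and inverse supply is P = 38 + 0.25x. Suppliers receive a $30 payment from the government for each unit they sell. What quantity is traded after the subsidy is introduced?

Pre-subsidy: 133 - (1/6)x = 38 + 0.25x gives x* = 228 and P* = 95.
With the subsidy, sellers receive Ps = Pb + 30 for each unit, where Pb is the price buyers pay.
On the curves, Pb = 133 - (1/6)x and Ps = 38 + 0.25x; the wedge Ps − Pb = 30 gives 38 + 0.25x − (133 - (1/6)x) = 30, so x' = 300.
Then Pb = 133 − (1/6)·300 = 83 and Ps = 38 + 0.25·300 = 113.

x' = 300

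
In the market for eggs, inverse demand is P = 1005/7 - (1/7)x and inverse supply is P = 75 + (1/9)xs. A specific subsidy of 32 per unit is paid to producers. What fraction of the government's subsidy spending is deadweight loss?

DWL / government spending = 7/44

Pre-subsidy: 1005/7 - (1/7)x = 75 + (1/9)x gives x* = 270 and P* = 105.
With the subsidy, sellers receive Ps = Pb + 32 for each unit, where Pb is the price buyers pay.
On the curves, Pb = 1005/7 - (1/7)x and Ps = 75 + (1/9)x; the wedge Ps − Pb = 32 gives 75 + (1/9)x − (1005/7 - (1/7)x) = 32, so x' = 396.
Then Pb = 1005/7 − (1/7)·396 = 87 and Ps = 75 + (1/9)·396 = 119.
ΔCS = ½(270 + 396)(105 − 87) = 5994; ΔPS = ½(270 + 396)(119 − 105) = 4662.
Government spending = 32 × 396 = 12672.
DWL = ½ × 32 × (396 − 270) = 2016; fraction = 2016 / 12672 = 7/44.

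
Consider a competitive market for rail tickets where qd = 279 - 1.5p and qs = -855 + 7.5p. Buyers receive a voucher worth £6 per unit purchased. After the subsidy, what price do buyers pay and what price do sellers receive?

Buyers pay £121; sellers receive £127

Pre-subsidy: 279 - 1.5p = -855 + 7.5p gives p* = 126, q* = 90.
With the rebate, buyers effectively pay pb = ps − 6, where ps is the price sellers receive.
Demand in terms of ps becomes qd = 279 − 1.5(ps − 6) = 288 - 1.5ps. Setting this equal to supply: 288 - 1.5ps = -855 + 7.5ps, so ps = 127.
Buyers pay pb = 127 − 6 = 121; q' = -855 + 7.5·127 = 97.5.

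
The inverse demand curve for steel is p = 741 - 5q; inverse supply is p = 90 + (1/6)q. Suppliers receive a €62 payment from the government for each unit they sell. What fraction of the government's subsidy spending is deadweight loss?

Pre-subsidy: 741 - 5q = 90 + (1/6)q gives q* = 126 and p* = 111.
With the subsidy, sellers receive ps = pb + 62 for each unit, where pb is the price buyers pay.
On the curves, pb = 741 - 5q and ps = 90 + (1/6)q; the wedge ps − pb = 62 gives 90 + (1/6)q − (741 - 5q) = 62, so q' = 138.
Then pb = 741 − 5·138 = 51 and ps = 90 + (1/6)·138 = 113.
ΔCS = ½(126 + 138)(111 − 51) = 7920; ΔPS = ½(126 + 138)(113 − 111) = 264.
Government spending = 62 × 138 = 8556.
DWL = ½ × 62 × (138 − 126) = 372; fraction = 372 / 8556 = 1/23.

DWL / government spending = 1/23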